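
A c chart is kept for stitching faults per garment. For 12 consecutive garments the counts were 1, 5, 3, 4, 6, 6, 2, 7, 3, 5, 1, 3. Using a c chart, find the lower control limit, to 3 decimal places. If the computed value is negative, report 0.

c̄ = (1 + 5 + 3 + 4 + 6 + 6 + 2 + 7 + 3 + 5 + 1 + 3) / 12 = 46 / 12 = 3.8333
LCL = c̄ − 3√c̄ = 3.8333 − 3 × 1.9579 = -2.0403 → 0 (cannot be negative)

0.000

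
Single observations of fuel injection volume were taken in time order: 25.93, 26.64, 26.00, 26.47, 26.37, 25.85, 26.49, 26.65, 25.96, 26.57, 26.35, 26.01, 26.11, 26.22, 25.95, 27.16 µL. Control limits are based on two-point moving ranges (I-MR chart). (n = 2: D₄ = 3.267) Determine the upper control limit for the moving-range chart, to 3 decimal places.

1.479

Moving ranges: 0.71, 0.64, 0.47, 0.10, 0.52, 0.64, 0.16, 0.69, 0.61, 0.22, 0.34, 0.10, 0.11, 0.27, 1.21; M̄R̄ = 6.7900 / 15 = 0.4527
UCL_MR = D₄·M̄R̄ = 3.267 × 0.4527 = 1.4789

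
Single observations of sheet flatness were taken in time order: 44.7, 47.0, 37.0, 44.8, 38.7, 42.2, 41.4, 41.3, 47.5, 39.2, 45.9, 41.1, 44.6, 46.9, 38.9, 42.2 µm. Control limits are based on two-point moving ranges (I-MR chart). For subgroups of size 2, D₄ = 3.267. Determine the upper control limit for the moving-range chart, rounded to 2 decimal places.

Moving ranges: 2.3, 10.0, 7.8, 6.1, 3.5, 0.8, 0.1, 6.2, 8.3, 6.7, 4.8, 3.5, 2.3, 8.0, 3.3; M̄R̄ = 73.7000 / 15 = 4.9133
UCL_MR = D₄·M̄R̄ = 3.267 × 4.9133 = 16.0519

16.05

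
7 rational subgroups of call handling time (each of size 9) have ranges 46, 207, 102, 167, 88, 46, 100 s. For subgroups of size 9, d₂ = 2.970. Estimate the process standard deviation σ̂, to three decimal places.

36.364

R̄ = (46 + 207 + 102 + 167 + 88 + 46 + 100) / 7 = 108.0000
σ̂ = R̄ / d₂ = 108.0000 / 2.970 = 36.3636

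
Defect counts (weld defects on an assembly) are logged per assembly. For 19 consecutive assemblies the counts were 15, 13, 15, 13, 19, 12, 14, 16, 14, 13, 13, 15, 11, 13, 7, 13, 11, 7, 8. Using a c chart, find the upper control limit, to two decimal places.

23.44

c̄ = (15 + 13 + 15 + 13 + 19 + 12 + 14 + 16 + 14 + 13 + 13 + 15 + 11 + 13 + 7 + 13 + 11 + 7 + 8) / 19 = 242 / 19 = 12.7368
UCL = c̄ + 3√c̄ = 12.7368 + 3 × √12.7368 = 12.7368 + 3 × 3.5689 = 23.4435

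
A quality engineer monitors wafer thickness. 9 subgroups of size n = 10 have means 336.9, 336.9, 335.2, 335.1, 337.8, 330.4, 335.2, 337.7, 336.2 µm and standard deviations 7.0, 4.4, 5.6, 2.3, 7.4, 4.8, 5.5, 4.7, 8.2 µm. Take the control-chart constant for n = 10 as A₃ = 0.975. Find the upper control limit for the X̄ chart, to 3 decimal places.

341.117

X̄̄ = (336.9 + 336.9 + 335.2 + 335.1 + 337.8 + 330.4 + 335.2 + 337.7 + 336.2) / 9 = 335.7111
s̄ = (7.0 + 4.4 + 5.6 + 2.3 + 7.4 + 4.8 + 5.5 + 4.7 + 8.2) / 9 = 5.5444
UCL = X̄̄ + A₃·s̄ = 335.7111 + 0.975 × 5.5444 = 341.1169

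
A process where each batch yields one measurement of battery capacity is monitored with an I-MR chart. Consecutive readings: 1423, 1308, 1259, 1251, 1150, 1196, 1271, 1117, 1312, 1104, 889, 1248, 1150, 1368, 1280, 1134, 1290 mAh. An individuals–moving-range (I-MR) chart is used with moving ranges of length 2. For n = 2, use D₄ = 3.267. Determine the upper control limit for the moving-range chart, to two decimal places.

Moving ranges: 115, 49, 8, 101, 46, 75, 154, 195, 208, 215, 359, 98, 218, 88, 146, 156; M̄R̄ = 2231.0000 / 16 = 139.4375
UCL_MR = D₄·M̄R̄ = 3.267 × 139.4375 = 455.5423

455.54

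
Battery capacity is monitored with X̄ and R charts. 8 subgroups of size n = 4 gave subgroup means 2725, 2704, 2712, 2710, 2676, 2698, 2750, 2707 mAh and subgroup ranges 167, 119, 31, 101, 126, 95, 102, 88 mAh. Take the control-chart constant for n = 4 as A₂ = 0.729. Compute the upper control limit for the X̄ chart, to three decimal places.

X̄̄ = (2725 + 2704 + 2712 + 2710 + 2676 + 2698 + 2750 + 2707) / 8 = 21682.0000 / 8 = 2710.2500
R̄ = (167 + 119 + 31 + 101 + 126 + 95 + 102 + 88) / 8 = 829.0000 / 8 = 103.6250
UCL = X̄̄ + A₂·R̄ = 2710.2500 + 0.729 × 103.6250 = 2785.7926

2785.793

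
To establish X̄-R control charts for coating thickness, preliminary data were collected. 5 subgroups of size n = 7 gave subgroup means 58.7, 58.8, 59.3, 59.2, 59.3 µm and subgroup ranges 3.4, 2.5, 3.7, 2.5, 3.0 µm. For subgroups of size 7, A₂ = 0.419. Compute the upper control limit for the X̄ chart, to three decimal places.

X̄̄ = (58.7 + 58.8 + 59.3 + 59.2 + 59.3) / 5 = 295.3000 / 5 = 59.0600
R̄ = (3.4 + 2.5 + 3.7 + 2.5 + 3.0) / 5 = 15.1000 / 5 = 3.0200
UCL = X̄̄ + A₂·R̄ = 59.0600 + 0.419 × 3.0200 = 60.3254

60.325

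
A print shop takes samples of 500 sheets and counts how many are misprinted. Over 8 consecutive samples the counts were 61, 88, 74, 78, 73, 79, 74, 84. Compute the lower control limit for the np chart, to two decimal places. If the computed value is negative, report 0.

52.24

p̄ = Σdᵢ / (k·n) = 611 / (8 × 500) = 0.15275
LCL = np̄ − 3·√(np̄(1−p̄)) = 76.3750 − 3 × 8.0442 = 52.2425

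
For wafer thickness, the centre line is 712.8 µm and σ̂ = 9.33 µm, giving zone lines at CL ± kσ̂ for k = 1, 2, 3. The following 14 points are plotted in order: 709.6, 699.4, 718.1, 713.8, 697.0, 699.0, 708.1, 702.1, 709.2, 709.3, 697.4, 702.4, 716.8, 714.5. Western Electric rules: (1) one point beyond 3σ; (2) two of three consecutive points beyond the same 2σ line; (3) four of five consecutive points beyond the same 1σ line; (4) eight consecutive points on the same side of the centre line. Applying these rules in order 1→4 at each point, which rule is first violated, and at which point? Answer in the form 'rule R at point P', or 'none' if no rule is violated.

Zone of each point (C = within 1σ̂, B = 1σ̂–2σ̂, A = 2σ̂–3σ̂, * = beyond 3σ̂; sign = side of CL): 1:-C, 2:-B, 3:+C, 4:+C, 5:-B, 6:-B, 7:-C, 8:-B, 9:-C, 10:-C, 11:-B, 12:-B, 13:+C, 14:+C
Rule 4 (eight consecutive points on the same side of the centre line) is satisfied at point 12.

rule 4 at point 12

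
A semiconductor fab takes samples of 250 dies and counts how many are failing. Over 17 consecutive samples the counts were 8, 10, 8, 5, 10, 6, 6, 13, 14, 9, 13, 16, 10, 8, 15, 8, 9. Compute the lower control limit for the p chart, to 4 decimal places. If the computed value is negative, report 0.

p̄ = Σdᵢ / (k·n) = 168 / (17 × 250) = 0.03953
LCL = p̄ − 3·√(p̄(1−p̄)/n) = 0.03953 − 3 × 0.01232 = 0.00256

0.0026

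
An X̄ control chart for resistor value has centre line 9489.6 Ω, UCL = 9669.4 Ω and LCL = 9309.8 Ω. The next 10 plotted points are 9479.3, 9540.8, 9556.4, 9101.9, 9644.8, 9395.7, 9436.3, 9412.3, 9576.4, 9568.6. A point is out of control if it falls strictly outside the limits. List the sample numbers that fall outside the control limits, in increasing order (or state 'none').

4

Compare each point to [9309.8, 9669.4]: sample 4 = 9101.9 < LCL.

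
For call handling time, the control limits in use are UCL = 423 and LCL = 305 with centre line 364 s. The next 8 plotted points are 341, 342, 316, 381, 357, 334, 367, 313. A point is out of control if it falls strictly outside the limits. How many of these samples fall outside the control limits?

All 8 points lie within [305, 423].

0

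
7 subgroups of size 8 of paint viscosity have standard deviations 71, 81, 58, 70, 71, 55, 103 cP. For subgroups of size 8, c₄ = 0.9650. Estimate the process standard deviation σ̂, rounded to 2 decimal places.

s̄ = (71 + 81 + 58 + 70 + 71 + 55 + 103) / 7 = 72.7143
σ̂ = s̄ / c₄ = 72.7143 / 0.9650 = 75.3516

75.35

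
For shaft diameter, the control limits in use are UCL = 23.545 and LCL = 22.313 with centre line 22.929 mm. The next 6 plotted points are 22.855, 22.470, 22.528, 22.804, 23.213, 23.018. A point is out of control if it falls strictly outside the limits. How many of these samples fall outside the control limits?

0

All 6 points lie within [22.313, 23.545].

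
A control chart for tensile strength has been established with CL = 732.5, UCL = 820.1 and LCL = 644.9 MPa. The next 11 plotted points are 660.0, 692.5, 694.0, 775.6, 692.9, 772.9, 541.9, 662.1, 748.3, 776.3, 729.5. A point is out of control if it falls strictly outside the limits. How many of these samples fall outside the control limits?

Compare each point to [644.9, 820.1]: sample 7 = 541.9 < LCL.

1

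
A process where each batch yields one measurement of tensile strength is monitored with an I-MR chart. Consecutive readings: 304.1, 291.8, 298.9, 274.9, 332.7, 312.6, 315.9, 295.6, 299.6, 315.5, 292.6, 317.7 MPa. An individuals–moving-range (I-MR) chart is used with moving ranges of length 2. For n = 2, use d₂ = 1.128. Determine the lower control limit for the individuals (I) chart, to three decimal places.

X̄ = (304.1 + 291.8 + 298.9 + 274.9 + 332.7 + 312.6 + 315.9 + 295.6 + 299.6 + 315.5 + 292.6 + 317.7) / 12 = 304.3250
Moving ranges: 12.3, 7.1, 24.0, 57.8, 20.1, 3.3, 20.3, 4.0, 15.9, 22.9, 25.1; M̄R̄ = 212.8000 / 11 = 19.3455
LCL = X̄ − 3·M̄R̄/d₂ = 304.3250 − 3 × 19.3455 / 1.128 = 252.8743

252.874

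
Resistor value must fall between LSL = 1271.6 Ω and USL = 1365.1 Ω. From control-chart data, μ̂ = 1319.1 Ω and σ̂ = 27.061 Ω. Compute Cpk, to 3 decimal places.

Cpu = (USL − μ̂) / (3σ̂) = (1365.1 − 1319.1) / (3 × 27.061) = 0.5666; Cpl = (μ̂ − LSL) / (3σ̂) = (1319.1 − 1271.6) / (3 × 27.061) = 0.5851; Cpk = min(Cpu, Cpl) = 0.5666

0.567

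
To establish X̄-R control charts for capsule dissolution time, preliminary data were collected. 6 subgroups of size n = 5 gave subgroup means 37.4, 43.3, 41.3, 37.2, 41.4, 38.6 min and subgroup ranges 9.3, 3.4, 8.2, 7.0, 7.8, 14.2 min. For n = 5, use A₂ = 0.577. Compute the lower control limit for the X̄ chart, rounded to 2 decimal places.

35.07

X̄̄ = (37.4 + 43.3 + 41.3 + 37.2 + 41.4 + 38.6) / 6 = 239.2000 / 6 = 39.8667
R̄ = (9.3 + 3.4 + 8.2 + 7.0 + 7.8 + 14.2) / 6 = 49.9000 / 6 = 8.3167
LCL = X̄̄ − A₂·R̄ = 39.8667 − 0.577 × 8.3167 = 35.0680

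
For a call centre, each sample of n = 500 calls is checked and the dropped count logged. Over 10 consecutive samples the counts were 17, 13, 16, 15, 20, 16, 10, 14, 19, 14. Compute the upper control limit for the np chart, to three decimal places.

p̄ = Σdᵢ / (k·n) = 154 / (10 × 500) = 0.03080
UCL = np̄ + 3·√(np̄(1−p̄)) = 15.4000 + 3 × √(15.4000×0.96920) = 15.4000 + 3 × 3.8634 = 26.9901

26.990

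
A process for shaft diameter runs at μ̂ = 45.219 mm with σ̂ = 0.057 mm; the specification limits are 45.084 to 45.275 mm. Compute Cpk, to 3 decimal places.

0.327

Cpu = (USL − μ̂) / (3σ̂) = (45.275 − 45.219) / (3 × 0.057) = 0.3275; Cpl = (μ̂ − LSL) / (3σ̂) = (45.219 − 45.084) / (3 × 0.057) = 0.7895; Cpk = min(Cpu, Cpl) = 0.3275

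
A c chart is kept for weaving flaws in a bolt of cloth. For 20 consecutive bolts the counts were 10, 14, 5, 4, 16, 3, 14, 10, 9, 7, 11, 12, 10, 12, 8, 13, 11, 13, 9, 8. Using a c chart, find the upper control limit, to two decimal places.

19.41

c̄ = (10 + 14 + 5 + 4 + 16 + 3 + 14 + 10 + 9 + 7 + 11 + 12 + 10 + 12 + 8 + 13 + 11 + 13 + 9 + 8) / 20 = 199 / 20 = 9.9500
UCL = c̄ + 3√c̄ = 9.9500 + 3 × √9.9500 = 9.9500 + 3 × 3.1544 = 19.4131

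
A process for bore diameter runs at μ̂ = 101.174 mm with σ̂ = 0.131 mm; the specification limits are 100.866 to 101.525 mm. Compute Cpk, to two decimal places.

Cpu = (USL − μ̂) / (3σ̂) = (101.525 − 101.174) / (3 × 0.131) = 0.8931; Cpl = (μ̂ − LSL) / (3σ̂) = (101.174 − 100.866) / (3 × 0.131) = 0.7837; Cpk = min(Cpu, Cpl) = 0.7837

0.78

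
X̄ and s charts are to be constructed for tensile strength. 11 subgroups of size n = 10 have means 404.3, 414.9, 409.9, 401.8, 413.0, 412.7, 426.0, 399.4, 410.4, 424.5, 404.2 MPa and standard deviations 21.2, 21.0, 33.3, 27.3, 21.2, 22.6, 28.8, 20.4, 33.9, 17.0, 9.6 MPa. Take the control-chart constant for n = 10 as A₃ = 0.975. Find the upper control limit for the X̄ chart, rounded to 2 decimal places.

X̄̄ = (404.3 + 414.9 + 409.9 + 401.8 + 413.0 + 412.7 + 426.0 + 399.4 + 410.4 + 424.5 + 404.2) / 11 = 411.0091
s̄ = (21.2 + 21.0 + 33.3 + 27.3 + 21.2 + 22.6 + 28.8 + 20.4 + 33.9 + 17.0 + 9.6) / 11 = 23.3000
UCL = X̄̄ + A₃·s̄ = 411.0091 + 0.975 × 23.3000 = 433.7266

433.73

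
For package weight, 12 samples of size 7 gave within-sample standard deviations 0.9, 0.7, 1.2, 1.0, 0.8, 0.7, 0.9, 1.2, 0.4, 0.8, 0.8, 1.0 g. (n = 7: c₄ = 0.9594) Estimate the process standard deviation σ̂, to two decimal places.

0.90

s̄ = (0.9 + 0.7 + 1.2 + 1.0 + 0.8 + 0.7 + 0.9 + 1.2 + 0.4 + 0.8 + 0.8 + 1.0) / 12 = 0.8667
σ̂ = s̄ / c₄ = 0.8667 / 0.9594 = 0.9033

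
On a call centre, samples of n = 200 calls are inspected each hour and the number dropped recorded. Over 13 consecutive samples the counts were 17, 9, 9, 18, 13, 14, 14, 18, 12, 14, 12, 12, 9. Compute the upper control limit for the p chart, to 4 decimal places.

p̄ = Σdᵢ / (k·n) = 171 / (13 × 200) = 0.06577
UCL = p̄ + 3·√(p̄(1−p̄)/n) = 0.06577 + 3 × √(0.06577×0.93423/200) = 0.06577 + 3 × 0.01753 = 0.11835

0.1184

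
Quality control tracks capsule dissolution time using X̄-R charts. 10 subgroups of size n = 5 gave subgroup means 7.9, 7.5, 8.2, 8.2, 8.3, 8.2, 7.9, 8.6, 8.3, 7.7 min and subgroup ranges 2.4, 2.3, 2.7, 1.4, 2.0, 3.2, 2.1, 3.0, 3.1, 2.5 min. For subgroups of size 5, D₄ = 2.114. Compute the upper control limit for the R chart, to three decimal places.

5.222

R̄ = (2.4 + 2.3 + 2.7 + 1.4 + 2.0 + 3.2 + 2.1 + 3.0 + 3.1 + 2.5) / 10 = 24.7000 / 10 = 2.4700
UCL_R = D₄·R̄ = 2.114 × 2.4700 = 5.2216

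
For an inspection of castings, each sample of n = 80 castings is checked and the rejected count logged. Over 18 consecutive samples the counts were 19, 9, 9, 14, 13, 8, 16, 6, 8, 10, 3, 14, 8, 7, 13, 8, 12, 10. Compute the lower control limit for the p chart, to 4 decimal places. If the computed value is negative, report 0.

p̄ = Σdᵢ / (k·n) = 187 / (18 × 80) = 0.12986
LCL = p̄ − 3·√(p̄(1−p̄)/n) = 0.12986 − 3 × 0.03758 = 0.01711

0.0171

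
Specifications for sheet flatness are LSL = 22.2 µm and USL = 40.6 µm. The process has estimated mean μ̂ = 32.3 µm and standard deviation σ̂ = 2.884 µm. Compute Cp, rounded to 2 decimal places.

1.06

Cp = (USL − LSL) / (6σ̂) = (40.6 − 22.2) / (6 × 2.884) = 18.4000 / 17.3040 = 1.0633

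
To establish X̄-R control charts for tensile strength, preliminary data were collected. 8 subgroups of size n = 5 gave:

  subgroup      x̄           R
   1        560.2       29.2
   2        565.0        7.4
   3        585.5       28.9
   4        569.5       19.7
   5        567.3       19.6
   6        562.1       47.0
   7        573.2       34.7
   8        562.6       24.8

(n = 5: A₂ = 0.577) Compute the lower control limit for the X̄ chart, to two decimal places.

X̄̄ = (560.2 + 565.0 + 585.5 + 569.5 + 567.3 + 562.1 + 573.2 + 562.6) / 8 = 4545.4000 / 8 = 568.1750
R̄ = (29.2 + 7.4 + 28.9 + 19.7 + 19.6 + 47.0 + 34.7 + 24.8) / 8 = 211.3000 / 8 = 26.4125
LCL = X̄̄ − A₂·R̄ = 568.1750 − 0.577 × 26.4125 = 552.9350

552.93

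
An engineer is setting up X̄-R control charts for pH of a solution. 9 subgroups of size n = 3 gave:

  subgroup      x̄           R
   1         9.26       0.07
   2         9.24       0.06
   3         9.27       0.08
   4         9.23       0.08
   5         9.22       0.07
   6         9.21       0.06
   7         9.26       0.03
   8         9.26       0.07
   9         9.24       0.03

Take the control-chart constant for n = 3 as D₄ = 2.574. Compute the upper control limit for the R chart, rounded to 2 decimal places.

R̄ = (0.07 + 0.06 + 0.08 + 0.08 + 0.07 + 0.06 + 0.03 + 0.07 + 0.03) / 9 = 0.5500 / 9 = 0.0611
UCL_R = D₄·R̄ = 2.574 × 0.0611 = 0.1573

0.16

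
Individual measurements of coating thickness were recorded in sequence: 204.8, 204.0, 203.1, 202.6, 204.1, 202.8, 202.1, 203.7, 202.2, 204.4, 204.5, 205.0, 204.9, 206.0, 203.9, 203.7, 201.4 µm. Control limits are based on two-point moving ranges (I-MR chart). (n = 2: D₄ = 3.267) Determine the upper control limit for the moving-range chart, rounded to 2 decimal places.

3.55

Moving ranges: 0.8, 0.9, 0.5, 1.5, 1.3, 0.7, 1.6, 1.5, 2.2, 0.1, 0.5, 0.1, 1.1, 2.1, 0.2, 2.3; M̄R̄ = 17.4000 / 16 = 1.0875
UCL_MR = D₄·M̄R̄ = 3.267 × 1.0875 = 3.5529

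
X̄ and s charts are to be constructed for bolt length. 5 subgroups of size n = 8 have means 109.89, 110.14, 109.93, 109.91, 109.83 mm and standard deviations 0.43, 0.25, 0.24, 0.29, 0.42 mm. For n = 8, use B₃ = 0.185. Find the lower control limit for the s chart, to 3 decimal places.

0.060

s̄ = (0.43 + 0.25 + 0.24 + 0.29 + 0.42) / 5 = 0.3260
LCL_s = B₃·s̄ = 0.185 × 0.3260 = 0.0603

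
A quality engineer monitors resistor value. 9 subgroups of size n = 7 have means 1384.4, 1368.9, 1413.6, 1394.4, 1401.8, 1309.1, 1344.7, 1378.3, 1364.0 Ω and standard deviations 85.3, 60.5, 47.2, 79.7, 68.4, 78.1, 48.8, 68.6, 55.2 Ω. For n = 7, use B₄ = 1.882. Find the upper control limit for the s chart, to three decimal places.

s̄ = (85.3 + 60.5 + 47.2 + 79.7 + 68.4 + 78.1 + 48.8 + 68.6 + 55.2) / 9 = 65.7556
UCL_s = B₄·s̄ = 1.882 × 65.7556 = 123.7520

123.752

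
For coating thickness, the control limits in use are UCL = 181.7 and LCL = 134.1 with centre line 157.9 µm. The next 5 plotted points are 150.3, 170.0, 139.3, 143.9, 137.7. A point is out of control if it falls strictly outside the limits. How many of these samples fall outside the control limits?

All 5 points lie within [134.1, 181.7].

0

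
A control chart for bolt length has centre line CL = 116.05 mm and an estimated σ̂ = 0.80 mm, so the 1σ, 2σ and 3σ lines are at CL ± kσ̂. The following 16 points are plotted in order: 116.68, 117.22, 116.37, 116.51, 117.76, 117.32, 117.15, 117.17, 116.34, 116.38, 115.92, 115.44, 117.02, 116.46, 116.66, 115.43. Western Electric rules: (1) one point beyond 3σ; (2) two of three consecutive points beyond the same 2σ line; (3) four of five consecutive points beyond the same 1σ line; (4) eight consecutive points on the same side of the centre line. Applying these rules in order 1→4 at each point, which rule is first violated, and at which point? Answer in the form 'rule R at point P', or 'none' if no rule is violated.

rule 3 at point 8

Zone of each point (C = within 1σ̂, B = 1σ̂–2σ̂, A = 2σ̂–3σ̂, * = beyond 3σ̂; sign = side of CL): 1:+C, 2:+B, 3:+C, 4:+C, 5:+A, 6:+B, 7:+B, 8:+B, 9:+C, 10:+C, 11:-C, 12:-C, 13:+B, 14:+C, 15:+C, 16:-C
Rule 3 (four of five consecutive points beyond the same 1σ limit) is satisfied at point 8.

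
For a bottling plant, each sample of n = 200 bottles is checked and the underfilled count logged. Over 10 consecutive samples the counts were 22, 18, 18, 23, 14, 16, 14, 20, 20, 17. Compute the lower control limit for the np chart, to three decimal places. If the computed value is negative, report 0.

5.998

p̄ = Σdᵢ / (k·n) = 182 / (10 × 200) = 0.09100
LCL = np̄ − 3·√(np̄(1−p̄)) = 18.2000 − 3 × 4.0674 = 5.9978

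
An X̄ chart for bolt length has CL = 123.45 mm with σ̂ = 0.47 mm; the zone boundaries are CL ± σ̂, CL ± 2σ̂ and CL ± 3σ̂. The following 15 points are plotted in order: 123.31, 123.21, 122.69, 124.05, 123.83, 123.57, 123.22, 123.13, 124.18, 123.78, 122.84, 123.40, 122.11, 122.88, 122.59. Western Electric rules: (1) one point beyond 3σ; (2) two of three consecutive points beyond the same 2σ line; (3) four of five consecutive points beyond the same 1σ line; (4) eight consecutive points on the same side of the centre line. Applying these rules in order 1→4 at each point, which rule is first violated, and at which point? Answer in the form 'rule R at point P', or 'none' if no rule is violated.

Zone of each point (C = within 1σ̂, B = 1σ̂–2σ̂, A = 2σ̂–3σ̂, * = beyond 3σ̂; sign = side of CL): 1:-C, 2:-C, 3:-B, 4:+B, 5:+C, 6:+C, 7:-C, 8:-C, 9:+B, 10:+C, 11:-B, 12:-C, 13:-A, 14:-B, 15:-B
Rule 3 (four of five consecutive points beyond the same 1σ limit) is satisfied at point 15.

rule 3 at point 15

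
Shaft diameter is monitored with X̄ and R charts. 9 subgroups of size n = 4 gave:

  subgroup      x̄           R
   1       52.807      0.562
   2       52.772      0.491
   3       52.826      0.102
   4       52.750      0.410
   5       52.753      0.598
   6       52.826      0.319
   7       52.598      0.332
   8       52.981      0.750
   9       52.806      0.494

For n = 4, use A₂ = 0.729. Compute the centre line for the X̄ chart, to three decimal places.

52.791

X̄̄ = (52.807 + 52.772 + 52.826 + 52.750 + 52.753 + 52.826 + 52.598 + 52.981 + 52.806) / 9 = 475.1190 / 9 = 52.7910
CL = X̄̄ = 52.7910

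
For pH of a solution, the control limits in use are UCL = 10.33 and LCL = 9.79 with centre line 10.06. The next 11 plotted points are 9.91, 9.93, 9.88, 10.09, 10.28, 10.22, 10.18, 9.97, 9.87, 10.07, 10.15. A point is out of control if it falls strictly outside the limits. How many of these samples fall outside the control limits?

0

All 11 points lie within [9.79, 10.33].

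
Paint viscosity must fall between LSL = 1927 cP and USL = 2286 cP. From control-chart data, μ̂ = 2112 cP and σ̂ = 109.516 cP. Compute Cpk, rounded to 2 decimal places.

0.53

Cpu = (USL − μ̂) / (3σ̂) = (2286 − 2112) / (3 × 109.516) = 0.5296; Cpl = (μ̂ − LSL) / (3σ̂) = (2112 − 1927) / (3 × 109.516) = 0.5631; Cpk = min(Cpu, Cpl) = 0.5296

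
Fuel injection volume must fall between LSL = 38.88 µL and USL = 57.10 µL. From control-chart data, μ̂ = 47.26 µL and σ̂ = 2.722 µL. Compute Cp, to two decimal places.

1.12

Cp = (USL − LSL) / (6σ̂) = (57.10 − 38.88) / (6 × 2.722) = 18.2200 / 16.3320 = 1.1156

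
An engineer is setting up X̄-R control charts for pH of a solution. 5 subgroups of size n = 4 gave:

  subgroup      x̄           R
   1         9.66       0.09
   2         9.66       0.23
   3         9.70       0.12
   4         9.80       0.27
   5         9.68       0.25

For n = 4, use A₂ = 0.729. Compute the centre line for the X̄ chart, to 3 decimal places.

9.700

X̄̄ = (9.66 + 9.66 + 9.70 + 9.80 + 9.68) / 5 = 48.5000 / 5 = 9.7000
CL = X̄̄ = 9.7000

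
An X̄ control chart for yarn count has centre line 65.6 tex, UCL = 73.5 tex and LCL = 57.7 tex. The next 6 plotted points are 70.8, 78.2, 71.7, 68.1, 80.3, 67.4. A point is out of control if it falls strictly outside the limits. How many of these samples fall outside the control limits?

Compare each point to [57.7, 73.5]: sample 2 = 78.2 > UCL; sample 5 = 80.3 > UCL.

2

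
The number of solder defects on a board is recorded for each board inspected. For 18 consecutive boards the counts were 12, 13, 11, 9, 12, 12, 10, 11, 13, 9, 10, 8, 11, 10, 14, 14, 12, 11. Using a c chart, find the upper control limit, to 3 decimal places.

c̄ = (12 + 13 + 11 + 9 + 12 + 12 + 10 + 11 + 13 + 9 + 10 + 8 + 11 + 10 + 14 + 14 + 12 + 11) / 18 = 202 / 18 = 11.2222
UCL = c̄ + 3√c̄ = 11.2222 + 3 × √11.2222 = 11.2222 + 3 × 3.3500 = 21.2721

21.272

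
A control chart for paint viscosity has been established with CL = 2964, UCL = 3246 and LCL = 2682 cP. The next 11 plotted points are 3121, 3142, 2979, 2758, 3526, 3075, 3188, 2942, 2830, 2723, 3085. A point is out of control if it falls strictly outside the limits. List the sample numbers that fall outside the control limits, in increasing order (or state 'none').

5

Compare each point to [2682, 3246]: sample 5 = 3526 > UCL.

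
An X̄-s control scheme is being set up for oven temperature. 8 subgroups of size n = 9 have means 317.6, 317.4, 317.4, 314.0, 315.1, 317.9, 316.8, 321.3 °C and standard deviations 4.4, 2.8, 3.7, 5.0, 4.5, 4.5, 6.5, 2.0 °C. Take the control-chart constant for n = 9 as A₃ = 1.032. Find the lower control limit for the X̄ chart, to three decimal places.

X̄̄ = (317.6 + 317.4 + 317.4 + 314.0 + 315.1 + 317.9 + 316.8 + 321.3) / 8 = 317.1875
s̄ = (4.4 + 2.8 + 3.7 + 5.0 + 4.5 + 4.5 + 6.5 + 2.0) / 8 = 4.1750
LCL = X̄̄ − A₃·s̄ = 317.1875 − 1.032 × 4.1750 = 312.8789

312.879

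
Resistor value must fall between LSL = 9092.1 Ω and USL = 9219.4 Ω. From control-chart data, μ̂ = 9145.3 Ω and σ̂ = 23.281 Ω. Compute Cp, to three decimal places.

Cp = (USL − LSL) / (6σ̂) = (9219.4 − 9092.1) / (6 × 23.281) = 127.3000 / 139.6860 = 0.9113

0.911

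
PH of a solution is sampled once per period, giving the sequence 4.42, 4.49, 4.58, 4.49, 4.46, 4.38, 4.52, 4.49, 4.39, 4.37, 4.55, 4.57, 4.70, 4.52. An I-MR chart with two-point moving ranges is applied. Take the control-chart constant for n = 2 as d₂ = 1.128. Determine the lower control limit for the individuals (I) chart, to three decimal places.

4.258

X̄ = (4.42 + 4.49 + 4.58 + 4.49 + 4.46 + 4.38 + 4.52 + 4.49 + 4.39 + 4.37 + 4.55 + 4.57 + 4.70 + 4.52) / 14 = 4.4950
Moving ranges: 0.07, 0.09, 0.09, 0.03, 0.08, 0.14, 0.03, 0.10, 0.02, 0.18, 0.02, 0.13, 0.18; M̄R̄ = 1.1600 / 13 = 0.0892
LCL = X̄ − 3·M̄R̄/d₂ = 4.4950 − 3 × 0.0892 / 1.128 = 4.2577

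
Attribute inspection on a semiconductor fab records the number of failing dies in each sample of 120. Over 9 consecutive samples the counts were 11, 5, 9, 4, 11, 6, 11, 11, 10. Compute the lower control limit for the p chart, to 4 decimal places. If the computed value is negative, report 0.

p̄ = Σdᵢ / (k·n) = 78 / (9 × 120) = 0.07222
LCL = p̄ − 3·√(p̄(1−p̄)/n) = 0.07222 − 3 × 0.02363 = 0.00133

0.0013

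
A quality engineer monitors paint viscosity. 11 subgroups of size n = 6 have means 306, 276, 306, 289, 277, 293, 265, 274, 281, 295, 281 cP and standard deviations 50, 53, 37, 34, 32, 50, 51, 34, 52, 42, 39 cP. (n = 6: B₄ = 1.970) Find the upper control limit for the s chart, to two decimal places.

84.89

s̄ = (50 + 53 + 37 + 34 + 32 + 50 + 51 + 34 + 52 + 42 + 39) / 11 = 43.0909
UCL_s = B₄·s̄ = 1.970 × 43.0909 = 84.8891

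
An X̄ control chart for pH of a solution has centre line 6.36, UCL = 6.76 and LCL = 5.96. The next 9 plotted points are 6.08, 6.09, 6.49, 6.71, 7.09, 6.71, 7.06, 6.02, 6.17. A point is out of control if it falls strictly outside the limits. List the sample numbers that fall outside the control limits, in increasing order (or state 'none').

5, 7

Compare each point to [5.96, 6.76]: sample 5 = 7.09 > UCL; sample 7 = 7.06 > UCL.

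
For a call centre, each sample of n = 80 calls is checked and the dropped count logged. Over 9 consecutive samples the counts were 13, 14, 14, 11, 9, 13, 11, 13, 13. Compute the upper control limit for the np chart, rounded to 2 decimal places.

22.02

p̄ = Σdᵢ / (k·n) = 111 / (9 × 80) = 0.15417
UCL = np̄ + 3·√(np̄(1−p̄)) = 12.3333 + 3 × √(12.3333×0.84583) = 12.3333 + 3 × 3.2299 = 22.0229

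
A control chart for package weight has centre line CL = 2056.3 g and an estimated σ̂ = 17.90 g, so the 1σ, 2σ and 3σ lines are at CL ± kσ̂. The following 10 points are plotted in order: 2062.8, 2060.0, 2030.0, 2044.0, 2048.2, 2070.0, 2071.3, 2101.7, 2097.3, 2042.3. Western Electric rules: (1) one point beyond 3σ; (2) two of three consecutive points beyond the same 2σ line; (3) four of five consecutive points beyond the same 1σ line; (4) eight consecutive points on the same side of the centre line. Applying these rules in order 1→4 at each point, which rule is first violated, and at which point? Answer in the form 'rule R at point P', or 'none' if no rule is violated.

rule 2 at point 9

Zone of each point (C = within 1σ̂, B = 1σ̂–2σ̂, A = 2σ̂–3σ̂, * = beyond 3σ̂; sign = side of CL): 1:+C, 2:+C, 3:-B, 4:-C, 5:-C, 6:+C, 7:+C, 8:+A, 9:+A, 10:-C
Rule 2 (two of three consecutive points beyond the same 2σ limit) is satisfied at point 9.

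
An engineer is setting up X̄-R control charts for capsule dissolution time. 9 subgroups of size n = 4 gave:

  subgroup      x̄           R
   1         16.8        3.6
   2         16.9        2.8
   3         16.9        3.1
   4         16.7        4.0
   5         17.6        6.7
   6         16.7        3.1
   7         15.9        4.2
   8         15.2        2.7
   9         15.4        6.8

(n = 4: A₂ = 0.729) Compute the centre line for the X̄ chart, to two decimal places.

16.46

X̄̄ = (16.8 + 16.9 + 16.9 + 16.7 + 17.6 + 16.7 + 15.9 + 15.2 + 15.4) / 9 = 148.1000 / 9 = 16.4556
CL = X̄̄ = 16.4556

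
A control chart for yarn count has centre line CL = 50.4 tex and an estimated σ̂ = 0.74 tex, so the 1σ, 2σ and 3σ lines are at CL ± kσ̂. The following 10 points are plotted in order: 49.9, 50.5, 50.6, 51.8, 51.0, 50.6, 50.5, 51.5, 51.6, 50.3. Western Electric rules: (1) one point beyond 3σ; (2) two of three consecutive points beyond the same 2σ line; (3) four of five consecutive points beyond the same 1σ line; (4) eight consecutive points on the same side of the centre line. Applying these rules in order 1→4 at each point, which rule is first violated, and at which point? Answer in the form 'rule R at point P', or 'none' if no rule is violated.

Zone of each point (C = within 1σ̂, B = 1σ̂–2σ̂, A = 2σ̂–3σ̂, * = beyond 3σ̂; sign = side of CL): 1:-C, 2:+C, 3:+C, 4:+B, 5:+C, 6:+C, 7:+C, 8:+B, 9:+B, 10:-C
Rule 4 (eight consecutive points on the same side of the centre line) is satisfied at point 9.

rule 4 at point 9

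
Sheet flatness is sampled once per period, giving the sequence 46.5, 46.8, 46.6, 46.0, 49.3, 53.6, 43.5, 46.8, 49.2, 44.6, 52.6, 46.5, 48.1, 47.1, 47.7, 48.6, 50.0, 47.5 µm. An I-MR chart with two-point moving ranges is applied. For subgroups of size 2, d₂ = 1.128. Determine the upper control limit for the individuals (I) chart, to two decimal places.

X̄ = (46.5 + 46.8 + 46.6 + 46.0 + 49.3 + 53.6 + 43.5 + 46.8 + 49.2 + 44.6 + 52.6 + 46.5 + 48.1 + 47.1 + 47.7 + 48.6 + 50.0 + 47.5) / 18 = 47.8333
Moving ranges: 0.3, 0.2, 0.6, 3.3, 4.3, 10.1, 3.3, 2.4, 4.6, 8.0, 6.1, 1.6, 1.0, 0.6, 0.9, 1.4, 2.5; M̄R̄ = 51.2000 / 17 = 3.0118
UCL = X̄ + 3·M̄R̄/d₂ = 47.8333 + 3 × 3.0118 / 1.128 = 55.8433

55.84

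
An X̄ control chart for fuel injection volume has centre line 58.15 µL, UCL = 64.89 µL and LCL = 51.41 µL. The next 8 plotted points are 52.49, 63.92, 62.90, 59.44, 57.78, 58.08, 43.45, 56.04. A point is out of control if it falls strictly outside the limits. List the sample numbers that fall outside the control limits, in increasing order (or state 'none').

7

Compare each point to [51.41, 64.89]: sample 7 = 43.45 < LCL.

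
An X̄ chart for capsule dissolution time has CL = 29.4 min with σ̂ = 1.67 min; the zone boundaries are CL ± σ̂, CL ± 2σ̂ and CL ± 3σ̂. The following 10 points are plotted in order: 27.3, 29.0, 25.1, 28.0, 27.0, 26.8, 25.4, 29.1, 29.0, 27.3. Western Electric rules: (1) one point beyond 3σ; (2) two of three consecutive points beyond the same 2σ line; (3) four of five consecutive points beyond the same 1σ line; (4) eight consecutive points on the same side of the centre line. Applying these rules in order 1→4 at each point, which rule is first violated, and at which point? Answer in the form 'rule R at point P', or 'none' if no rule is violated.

Zone of each point (C = within 1σ̂, B = 1σ̂–2σ̂, A = 2σ̂–3σ̂, * = beyond 3σ̂; sign = side of CL): 1:-B, 2:-C, 3:-A, 4:-C, 5:-B, 6:-B, 7:-A, 8:-C, 9:-C, 10:-B
Rule 3 (four of five consecutive points beyond the same 1σ limit) is satisfied at point 7.

rule 3 at point 7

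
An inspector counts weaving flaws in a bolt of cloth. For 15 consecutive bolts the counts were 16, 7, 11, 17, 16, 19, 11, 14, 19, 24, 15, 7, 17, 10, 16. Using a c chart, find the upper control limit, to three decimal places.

26.063

c̄ = (16 + 7 + 11 + 17 + 16 + 19 + 11 + 14 + 19 + 24 + 15 + 7 + 17 + 10 + 16) / 15 = 219 / 15 = 14.6000
UCL = c̄ + 3√c̄ = 14.6000 + 3 × √14.6000 = 14.6000 + 3 × 3.8210 = 26.0630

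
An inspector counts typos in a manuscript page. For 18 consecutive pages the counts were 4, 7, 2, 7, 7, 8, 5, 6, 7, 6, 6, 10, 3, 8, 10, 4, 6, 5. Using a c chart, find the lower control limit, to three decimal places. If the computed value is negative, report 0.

0.000

c̄ = (4 + 7 + 2 + 7 + 7 + 8 + 5 + 6 + 7 + 6 + 6 + 10 + 3 + 8 + 10 + 4 + 6 + 5) / 18 = 111 / 18 = 6.1667
LCL = c̄ − 3√c̄ = 6.1667 − 3 × 2.4833 = -1.2832 → 0 (cannot be negative)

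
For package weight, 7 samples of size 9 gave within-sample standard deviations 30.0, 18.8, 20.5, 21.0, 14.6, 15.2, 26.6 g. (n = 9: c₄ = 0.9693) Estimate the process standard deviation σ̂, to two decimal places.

s̄ = (30.0 + 18.8 + 20.5 + 21.0 + 14.6 + 15.2 + 26.6) / 7 = 20.9571
σ̂ = s̄ / c₄ = 20.9571 / 0.9693 = 21.6209

21.62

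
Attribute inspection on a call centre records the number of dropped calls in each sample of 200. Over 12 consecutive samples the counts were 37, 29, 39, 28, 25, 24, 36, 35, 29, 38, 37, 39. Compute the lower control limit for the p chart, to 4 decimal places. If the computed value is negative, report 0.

0.0863

p̄ = Σdᵢ / (k·n) = 396 / (12 × 200) = 0.16500
LCL = p̄ − 3·√(p̄(1−p̄)/n) = 0.16500 − 3 × 0.02625 = 0.08626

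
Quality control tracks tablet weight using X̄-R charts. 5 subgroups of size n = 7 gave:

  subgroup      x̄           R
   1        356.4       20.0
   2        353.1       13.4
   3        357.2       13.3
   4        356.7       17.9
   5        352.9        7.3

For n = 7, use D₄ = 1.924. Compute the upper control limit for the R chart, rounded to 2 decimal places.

27.67

R̄ = (20.0 + 13.4 + 13.3 + 17.9 + 7.3) / 5 = 71.9000 / 5 = 14.3800
UCL_R = D₄·R̄ = 1.924 × 14.3800 = 27.6671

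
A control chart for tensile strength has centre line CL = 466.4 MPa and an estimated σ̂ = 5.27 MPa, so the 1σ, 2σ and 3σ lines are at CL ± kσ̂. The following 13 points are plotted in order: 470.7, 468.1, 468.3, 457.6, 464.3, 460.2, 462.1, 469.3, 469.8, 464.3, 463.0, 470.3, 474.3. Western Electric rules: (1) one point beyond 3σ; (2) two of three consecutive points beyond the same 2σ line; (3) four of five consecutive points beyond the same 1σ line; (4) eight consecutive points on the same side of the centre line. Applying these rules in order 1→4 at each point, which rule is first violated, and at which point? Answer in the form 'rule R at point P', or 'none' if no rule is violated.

none

Zone of each point (C = within 1σ̂, B = 1σ̂–2σ̂, A = 2σ̂–3σ̂, * = beyond 3σ̂; sign = side of CL): 1:+C, 2:+C, 3:+C, 4:-B, 5:-C, 6:-B, 7:-C, 8:+C, 9:+C, 10:-C, 11:-C, 12:+C, 13:+B
No rule fires across all 13 points.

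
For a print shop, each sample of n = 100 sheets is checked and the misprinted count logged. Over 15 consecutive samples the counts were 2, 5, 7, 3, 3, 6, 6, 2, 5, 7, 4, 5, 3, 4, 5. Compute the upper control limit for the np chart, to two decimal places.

10.66

p̄ = Σdᵢ / (k·n) = 67 / (15 × 100) = 0.04467
UCL = np̄ + 3·√(np̄(1−p̄)) = 4.4667 + 3 × √(4.4667×0.95533) = 4.4667 + 3 × 2.0657 = 10.6638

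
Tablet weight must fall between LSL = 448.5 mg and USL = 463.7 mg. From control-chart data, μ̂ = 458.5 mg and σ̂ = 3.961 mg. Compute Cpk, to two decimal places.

Cpu = (USL − μ̂) / (3σ̂) = (463.7 − 458.5) / (3 × 3.961) = 0.4376; Cpl = (μ̂ − LSL) / (3σ̂) = (458.5 − 448.5) / (3 × 3.961) = 0.8415; Cpk = min(Cpu, Cpl) = 0.4376

0.44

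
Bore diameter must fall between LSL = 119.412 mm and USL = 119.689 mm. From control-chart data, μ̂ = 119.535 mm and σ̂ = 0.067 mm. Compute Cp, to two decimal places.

Cp = (USL − LSL) / (6σ̂) = (119.689 − 119.412) / (6 × 0.067) = 0.2770 / 0.4020 = 0.6891

0.69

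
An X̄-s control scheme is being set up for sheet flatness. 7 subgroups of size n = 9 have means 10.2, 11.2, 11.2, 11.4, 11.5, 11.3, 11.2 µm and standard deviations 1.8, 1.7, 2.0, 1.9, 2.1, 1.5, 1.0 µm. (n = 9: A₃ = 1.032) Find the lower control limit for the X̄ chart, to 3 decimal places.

9.374

X̄̄ = (10.2 + 11.2 + 11.2 + 11.4 + 11.5 + 11.3 + 11.2) / 7 = 11.1429
s̄ = (1.8 + 1.7 + 2.0 + 1.9 + 2.1 + 1.5 + 1.0) / 7 = 1.7143
LCL = X̄̄ − A₃·s̄ = 11.1429 − 1.032 × 1.7143 = 9.3737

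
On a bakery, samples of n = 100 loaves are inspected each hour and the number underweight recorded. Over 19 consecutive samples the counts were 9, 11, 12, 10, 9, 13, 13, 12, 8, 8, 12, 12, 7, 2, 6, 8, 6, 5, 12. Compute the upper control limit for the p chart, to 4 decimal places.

0.1789

p̄ = Σdᵢ / (k·n) = 175 / (19 × 100) = 0.09211
UCL = p̄ + 3·√(p̄(1−p̄)/n) = 0.09211 + 3 × √(0.09211×0.90789/100) = 0.09211 + 3 × 0.02892 = 0.17886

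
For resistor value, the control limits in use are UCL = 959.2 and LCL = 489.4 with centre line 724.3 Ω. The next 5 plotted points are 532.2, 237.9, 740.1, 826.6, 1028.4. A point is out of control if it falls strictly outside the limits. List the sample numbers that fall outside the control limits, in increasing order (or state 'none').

Compare each point to [489.4, 959.2]: sample 2 = 237.9 < LCL; sample 5 = 1028.4 > UCL.

2, 5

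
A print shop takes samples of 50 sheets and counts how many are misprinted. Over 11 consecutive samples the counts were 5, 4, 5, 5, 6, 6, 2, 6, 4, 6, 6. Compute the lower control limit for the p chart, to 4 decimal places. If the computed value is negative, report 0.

0.0000

p̄ = Σdᵢ / (k·n) = 55 / (11 × 50) = 0.10000
LCL = p̄ − 3·√(p̄(1−p̄)/n) = 0.10000 − 3 × 0.04243 = -0.02728 → 0 (negative, so LCL = 0)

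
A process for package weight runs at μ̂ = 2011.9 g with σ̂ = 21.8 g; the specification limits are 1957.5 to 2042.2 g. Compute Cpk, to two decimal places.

Cpu = (USL − μ̂) / (3σ̂) = (2042.2 − 2011.9) / (3 × 21.8) = 0.4633; Cpl = (μ̂ − LSL) / (3σ̂) = (2011.9 − 1957.5) / (3 × 21.8) = 0.8318; Cpk = min(Cpu, Cpl) = 0.4633

0.46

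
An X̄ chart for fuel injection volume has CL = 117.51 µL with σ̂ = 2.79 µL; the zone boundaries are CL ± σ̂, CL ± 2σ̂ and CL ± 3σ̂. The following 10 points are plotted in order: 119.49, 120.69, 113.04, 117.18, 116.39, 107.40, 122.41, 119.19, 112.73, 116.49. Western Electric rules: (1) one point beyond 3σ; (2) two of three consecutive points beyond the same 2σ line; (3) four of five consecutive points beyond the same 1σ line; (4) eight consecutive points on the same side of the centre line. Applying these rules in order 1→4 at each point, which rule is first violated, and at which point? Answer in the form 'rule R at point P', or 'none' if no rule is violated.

Zone of each point (C = within 1σ̂, B = 1σ̂–2σ̂, A = 2σ̂–3σ̂, * = beyond 3σ̂; sign = side of CL): 1:+C, 2:+B, 3:-B, 4:-C, 5:-C, 6:-*, 7:+B, 8:+C, 9:-B, 10:-C
Rule 1 (one point beyond the 3σ limits) is satisfied at point 6.

rule 1 at point 6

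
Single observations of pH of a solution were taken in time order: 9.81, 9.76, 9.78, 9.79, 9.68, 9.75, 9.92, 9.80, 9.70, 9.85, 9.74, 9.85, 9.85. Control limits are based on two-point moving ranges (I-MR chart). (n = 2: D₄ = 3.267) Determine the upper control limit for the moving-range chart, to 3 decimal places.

0.278

Moving ranges: 0.05, 0.02, 0.01, 0.11, 0.07, 0.17, 0.12, 0.10, 0.15, 0.11, 0.11, 0.00; M̄R̄ = 1.0200 / 12 = 0.0850
UCL_MR = D₄·M̄R̄ = 3.267 × 0.0850 = 0.2777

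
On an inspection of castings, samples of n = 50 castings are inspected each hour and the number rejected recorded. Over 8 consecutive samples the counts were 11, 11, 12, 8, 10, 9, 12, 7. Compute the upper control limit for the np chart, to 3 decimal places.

p̄ = Σdᵢ / (k·n) = 80 / (8 × 50) = 0.20000
UCL = np̄ + 3·√(np̄(1−p̄)) = 10.0000 + 3 × √(10.0000×0.80000) = 10.0000 + 3 × 2.8284 = 18.4853

18.485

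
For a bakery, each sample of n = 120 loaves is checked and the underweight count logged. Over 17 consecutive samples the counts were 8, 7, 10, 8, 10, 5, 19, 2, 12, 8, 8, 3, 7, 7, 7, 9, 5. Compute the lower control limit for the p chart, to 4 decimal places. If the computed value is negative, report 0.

p̄ = Σdᵢ / (k·n) = 135 / (17 × 120) = 0.06618
LCL = p̄ − 3·√(p̄(1−p̄)/n) = 0.06618 − 3 × 0.02269 = -0.00190 → 0 (negative, so LCL = 0)

0.0000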